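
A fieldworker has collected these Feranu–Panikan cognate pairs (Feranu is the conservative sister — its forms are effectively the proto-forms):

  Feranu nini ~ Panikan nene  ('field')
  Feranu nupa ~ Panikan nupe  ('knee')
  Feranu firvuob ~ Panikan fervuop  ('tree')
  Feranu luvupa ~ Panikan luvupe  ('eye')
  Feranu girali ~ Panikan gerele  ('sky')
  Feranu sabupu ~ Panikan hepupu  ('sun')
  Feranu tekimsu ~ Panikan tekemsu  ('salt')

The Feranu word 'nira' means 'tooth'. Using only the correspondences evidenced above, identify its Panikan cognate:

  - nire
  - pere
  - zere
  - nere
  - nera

firvuob ~ fervuop, girali ~ gerele — Feranu i corresponds to Panikan e after a consonant, before r.
nupa ~ nupe, luvupa ~ luvupe — Feranu a corresponds to Panikan e word-finally.
Applying these to Feranu 'nira':
  nira → nera   (i→e after a consonant, before r)
  nera → nere   (a→e word-finally)
So the Panikan cognate is 'nere'.

nere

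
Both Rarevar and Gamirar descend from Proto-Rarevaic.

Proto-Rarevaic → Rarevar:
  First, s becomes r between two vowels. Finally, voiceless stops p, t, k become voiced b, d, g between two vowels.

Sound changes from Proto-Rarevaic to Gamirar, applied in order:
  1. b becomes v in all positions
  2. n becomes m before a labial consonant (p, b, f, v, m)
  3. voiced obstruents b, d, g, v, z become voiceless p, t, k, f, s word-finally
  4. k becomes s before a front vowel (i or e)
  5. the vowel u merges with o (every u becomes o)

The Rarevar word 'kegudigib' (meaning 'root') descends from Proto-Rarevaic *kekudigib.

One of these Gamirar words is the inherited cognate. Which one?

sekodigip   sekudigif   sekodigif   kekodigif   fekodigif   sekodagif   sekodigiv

Gamirar: *kekudigib > kekudigiv > kekudigif > sekudigif > sekodigif  (by unconditioned shift, final devoicing, palatalisation, vowel merger)
Among the options, 'sekodigif' alone shows every Gamirar change applied in order.

sekodigif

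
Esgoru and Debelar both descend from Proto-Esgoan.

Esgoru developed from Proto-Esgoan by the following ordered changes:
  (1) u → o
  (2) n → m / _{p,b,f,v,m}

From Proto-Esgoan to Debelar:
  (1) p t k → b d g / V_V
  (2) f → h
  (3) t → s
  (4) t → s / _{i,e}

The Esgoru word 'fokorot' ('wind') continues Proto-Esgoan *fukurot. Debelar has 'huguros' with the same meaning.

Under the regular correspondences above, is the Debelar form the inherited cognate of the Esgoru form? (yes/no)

Derive the expected Debelar reflex of *fukurot:
Debelar: start from *fukurot.
  rule 1 (intervocalic voicing): fukurot → fugurot
  rule 2 (unconditioned shift): fugurot → hugurot
  rule 3 (unconditioned shift): hugurot → huguros
  rule 4: no change — huguros
  ⇒ Debelar huguros
Debelar 'huguros' matches the regular reflex exactly, so the pair is cognate.

yes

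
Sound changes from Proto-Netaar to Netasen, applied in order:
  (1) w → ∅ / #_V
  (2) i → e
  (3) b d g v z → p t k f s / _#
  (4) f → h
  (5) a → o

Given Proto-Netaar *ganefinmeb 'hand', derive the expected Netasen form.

gonehenmep

Netasen: *ganefinmeb
  ganefinmeb (rule 1 does not apply)
  ganefinmeb → ganefenmeb   [vowel merger]
  ganefenmeb → ganefenmep   [final devoicing]
  ganefenmep → ganehenmep   [unconditioned shift]
  ganehenmep → gonehenmep   [vowel merger]
  giving Netasen gonehenmep.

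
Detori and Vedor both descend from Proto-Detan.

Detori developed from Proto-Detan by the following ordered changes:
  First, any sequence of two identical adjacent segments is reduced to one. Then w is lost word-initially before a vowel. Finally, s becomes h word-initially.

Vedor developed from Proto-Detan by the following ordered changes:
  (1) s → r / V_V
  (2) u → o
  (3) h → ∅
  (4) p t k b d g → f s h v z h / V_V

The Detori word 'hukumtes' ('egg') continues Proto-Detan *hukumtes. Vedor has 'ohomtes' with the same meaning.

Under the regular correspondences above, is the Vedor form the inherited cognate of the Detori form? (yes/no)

yes

Derive the expected Vedor reflex of *hukumtes:
Vedor: start from *hukumtes.
  rule 1: no change — hukumtes
  rule 2 (vowel merger): hukumtes → hokomtes
  rule 3 (h-loss): hokomtes → okomtes
  rule 4 (intervocalic lenition): okomtes → ohomtes
  ⇒ Vedor ohomtes
Vedor 'ohomtes' matches the regular reflex exactly, so the pair is cognate.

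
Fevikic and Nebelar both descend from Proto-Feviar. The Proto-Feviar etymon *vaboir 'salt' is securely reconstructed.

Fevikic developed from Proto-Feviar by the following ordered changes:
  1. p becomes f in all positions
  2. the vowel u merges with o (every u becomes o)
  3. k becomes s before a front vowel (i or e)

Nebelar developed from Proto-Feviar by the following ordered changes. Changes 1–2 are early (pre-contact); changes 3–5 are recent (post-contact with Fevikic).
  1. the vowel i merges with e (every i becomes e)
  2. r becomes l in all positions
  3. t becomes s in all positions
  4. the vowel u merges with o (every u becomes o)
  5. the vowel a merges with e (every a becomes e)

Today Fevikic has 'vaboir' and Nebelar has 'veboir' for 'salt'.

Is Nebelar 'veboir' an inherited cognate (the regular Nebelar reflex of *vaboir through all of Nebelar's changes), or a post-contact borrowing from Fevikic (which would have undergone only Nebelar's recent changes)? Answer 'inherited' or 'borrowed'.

If inherited, *vaboir would pass through all of Nebelar's changes:
Nebelar: *vaboir
  vaboir → vaboer   [vowel merger]
  vaboer → vaboel   [unconditioned shift]
  vaboel (rule 3 does not apply)
  vaboel (rule 4 does not apply)
  vaboel → veboel   [vowel merger]
  giving Nebelar veboel.
If borrowed from Fevikic 'vaboir' after the early changes, it would undergo only the recent ones:
  rule 3 (unconditioned shift): no change (vaboir)
  rule 4 (vowel merger): no change (vaboir)
  rule 5 (vowel merger): vaboir → veboir
  ⇒ as a loan: veboir
Nebelar 'veboir' matches the loan outcome 'veboir', not the inherited 'veboel' — it skipped the early Nebelar changes, so it was borrowed from Fevikic.

borrowed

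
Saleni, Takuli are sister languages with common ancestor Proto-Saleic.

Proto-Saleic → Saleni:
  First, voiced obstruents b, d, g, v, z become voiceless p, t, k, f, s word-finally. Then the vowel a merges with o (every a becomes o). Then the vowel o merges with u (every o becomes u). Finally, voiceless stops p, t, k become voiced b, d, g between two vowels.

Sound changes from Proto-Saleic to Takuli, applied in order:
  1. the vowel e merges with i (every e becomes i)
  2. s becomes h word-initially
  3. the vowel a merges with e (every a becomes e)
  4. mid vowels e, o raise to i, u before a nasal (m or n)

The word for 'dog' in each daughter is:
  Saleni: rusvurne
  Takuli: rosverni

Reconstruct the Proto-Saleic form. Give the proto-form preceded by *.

Position 8: Saleni has e, Takuli has i. Saleni preserves e here (none of its changes turn any other segment into e), so the proto-segment is *e.
Position 5: Saleni has u, Takuli has e. In Takuli, e can only continue *a, so the proto-segment is *a.
Verify the candidate proto-form against each daughter:
Saleni: *rosvarne
  rosvarne (rule 1 does not apply)
  rosvarne → rosvorne   [vowel merger]
  rosvorne → rusvurne   [vowel merger]
  rusvurne (rule 4 does not apply)
  giving Saleni rusvurne.
Takuli: start from *rosvarne.
  rule 1 (vowel merger): rosvarne → rosvarni
  rule 2: no change — rosvarni
  rule 3 (vowel merger): rosvarni → rosverni
  rule 4: no change — rosverni
  ⇒ Takuli rosverni
*rosvarne is the unique common source.

*rosvarne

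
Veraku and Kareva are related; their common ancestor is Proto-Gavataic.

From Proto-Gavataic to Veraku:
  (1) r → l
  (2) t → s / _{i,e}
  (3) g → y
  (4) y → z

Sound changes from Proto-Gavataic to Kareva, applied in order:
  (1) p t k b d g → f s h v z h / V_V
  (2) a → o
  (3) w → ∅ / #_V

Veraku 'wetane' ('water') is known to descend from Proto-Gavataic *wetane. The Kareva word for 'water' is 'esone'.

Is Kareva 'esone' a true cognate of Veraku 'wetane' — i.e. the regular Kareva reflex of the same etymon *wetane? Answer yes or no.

Derive the expected Kareva reflex of *wetane:
Kareva: start from *wetane.
  rule 1 (intervocalic lenition): wetane → wesane
  rule 2 (vowel merger): wesane → wesone
  rule 3 (glide loss): wesone → esone
  ⇒ Kareva esone
Kareva 'esone' matches the regular reflex exactly, so the pair is cognate.

yes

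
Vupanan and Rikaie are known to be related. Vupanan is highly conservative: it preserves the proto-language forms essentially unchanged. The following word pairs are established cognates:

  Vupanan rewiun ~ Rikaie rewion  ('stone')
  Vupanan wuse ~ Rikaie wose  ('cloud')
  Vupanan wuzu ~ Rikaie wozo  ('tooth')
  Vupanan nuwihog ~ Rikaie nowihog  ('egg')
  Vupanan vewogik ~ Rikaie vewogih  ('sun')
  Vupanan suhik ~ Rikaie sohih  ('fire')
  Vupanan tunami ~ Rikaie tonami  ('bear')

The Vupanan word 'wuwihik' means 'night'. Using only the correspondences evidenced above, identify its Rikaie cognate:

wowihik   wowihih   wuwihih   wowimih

wowihih

wuse ~ wose, wuzu ~ wozo — Vupanan u corresponds to Rikaie o after a consonant, before a consonant other than r, m, n, p, b, f, v.
vewogik ~ vewogih, suhik ~ sohih — Vupanan k corresponds to Rikaie h word-finally.
Applying these to Vupanan 'wuwihik':
  wuwihik → wowihik   (u→o after a consonant, before a consonant other than r, m, n, p, b, f, v)
  wowihik → wowihih   (k→h word-finally)
So the Rikaie cognate is 'wowihih'.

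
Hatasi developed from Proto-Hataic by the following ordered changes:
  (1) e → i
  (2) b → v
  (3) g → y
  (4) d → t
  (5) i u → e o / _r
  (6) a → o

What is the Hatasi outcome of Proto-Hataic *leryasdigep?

Hatasi: *leryasdigep > liryasdigip > liryasdiyip > liryastiyip > leryastiyip > leryostiyip  (by vowel merger, unconditioned shift, unconditioned shift, pre-rhotic lowering, vowel merger)

leryostiyip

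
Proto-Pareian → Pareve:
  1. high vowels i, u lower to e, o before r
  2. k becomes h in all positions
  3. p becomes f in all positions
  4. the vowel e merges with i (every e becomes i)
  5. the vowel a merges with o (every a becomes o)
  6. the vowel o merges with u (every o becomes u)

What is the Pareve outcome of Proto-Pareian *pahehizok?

fuhihizuh

Pareve: start from *pahehizok.
  rule 1: no change — pahehizok
  rule 2 (unconditioned shift): pahehizok → pahehizoh
  rule 3 (unconditioned shift): pahehizoh → fahehizoh
  rule 4 (vowel merger): fahehizoh → fahihizoh
  rule 5 (vowel merger): fahihizoh → fohihizoh
  rule 6 (vowel merger): fohihizoh → fuhihizuh
  ⇒ Pareve fuhihizuh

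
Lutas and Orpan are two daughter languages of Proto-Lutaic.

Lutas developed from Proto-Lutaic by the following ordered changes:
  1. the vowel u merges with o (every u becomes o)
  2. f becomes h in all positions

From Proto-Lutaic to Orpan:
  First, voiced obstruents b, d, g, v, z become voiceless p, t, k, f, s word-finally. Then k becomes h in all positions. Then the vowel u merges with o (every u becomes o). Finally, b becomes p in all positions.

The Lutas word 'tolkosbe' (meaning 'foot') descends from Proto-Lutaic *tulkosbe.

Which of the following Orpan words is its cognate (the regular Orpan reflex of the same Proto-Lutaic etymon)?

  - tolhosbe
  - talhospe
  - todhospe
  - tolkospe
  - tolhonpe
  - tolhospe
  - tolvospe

Orpan: *tulkosbe
  tulkosbe (rule 1 does not apply)
  tulkosbe → tulhosbe   [unconditioned shift]
  tulhosbe → tolhosbe   [vowel merger]
  tolhosbe → tolhospe   [unconditioned shift]
  giving Orpan tolhospe.
The other candidates each miss or misapply at least one Orpan change.

tolhospe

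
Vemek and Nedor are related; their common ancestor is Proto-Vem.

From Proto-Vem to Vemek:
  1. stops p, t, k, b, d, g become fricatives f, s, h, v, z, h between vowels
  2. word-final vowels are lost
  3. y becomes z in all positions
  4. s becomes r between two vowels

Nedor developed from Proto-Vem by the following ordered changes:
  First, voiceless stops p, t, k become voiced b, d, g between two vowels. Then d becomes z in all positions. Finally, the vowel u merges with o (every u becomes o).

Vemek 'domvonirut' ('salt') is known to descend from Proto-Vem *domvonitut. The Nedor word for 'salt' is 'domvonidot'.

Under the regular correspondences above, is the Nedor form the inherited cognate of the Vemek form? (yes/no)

Derive the expected Nedor reflex of *domvonitut:
Nedor: *domvonitut
  domvonitut → domvonidut   [intervocalic voicing]
  domvonidut → zomvonizut   [unconditioned shift]
  zomvonizut → zomvonizot   [vowel merger]
  giving Nedor zomvonizot.
The regular Nedor reflex would be 'zomvonizot', but the attested form is 'domvonidot'. The correspondence is irregular, so they are not cognates (the Nedor form has a different source).

no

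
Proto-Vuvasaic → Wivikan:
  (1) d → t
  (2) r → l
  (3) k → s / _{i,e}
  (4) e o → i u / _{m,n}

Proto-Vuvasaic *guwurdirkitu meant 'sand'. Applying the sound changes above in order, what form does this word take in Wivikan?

guwultilsitu

Wivikan: start from *guwurdirkitu.
  rule 1 (unconditioned shift): guwurdirkitu → guwurtirkitu
  rule 2 (unconditioned shift): guwurtirkitu → guwultilkitu
  rule 3 (palatalisation): guwultilkitu → guwultilsitu
  rule 4: no change — guwultilsitu
  ⇒ Wivikan guwultilsitu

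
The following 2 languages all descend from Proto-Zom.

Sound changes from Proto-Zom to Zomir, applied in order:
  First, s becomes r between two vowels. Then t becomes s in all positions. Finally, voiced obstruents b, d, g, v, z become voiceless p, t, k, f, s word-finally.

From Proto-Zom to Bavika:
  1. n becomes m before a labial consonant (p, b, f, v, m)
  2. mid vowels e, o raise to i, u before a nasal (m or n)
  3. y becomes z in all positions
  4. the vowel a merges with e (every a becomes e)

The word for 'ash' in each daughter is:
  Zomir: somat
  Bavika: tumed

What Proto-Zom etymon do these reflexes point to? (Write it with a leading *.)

Position 5: Zomir has t, Bavika has d. Bavika preserves d here (none of its changes turn any other segment into d), so the proto-segment is *d.
Position 2: Zomir has o, Bavika has u. Zomir preserves o here (none of its changes turn any other segment into o), so the proto-segment is *o.
Position 1: Zomir has s, Bavika has t. Bavika preserves t here (none of its changes turn any other segment into t), so the proto-segment is *t.
Verify the candidate proto-form against each daughter:
Zomir: start from *tomad.
  rule 1: no change — tomad
  rule 2 (unconditioned shift): tomad → somad
  rule 3 (final devoicing): somad → somat
  ⇒ Zomir somat
Bavika: start from *tomad.
  rule 1: no change — tomad
  rule 2 (pre-nasal raising): tomad → tumad
  rule 3: no change — tumad
  rule 4 (vowel merger): tumad → tumed
  ⇒ Bavika tumed
*tomad is the unique common source.

*tomad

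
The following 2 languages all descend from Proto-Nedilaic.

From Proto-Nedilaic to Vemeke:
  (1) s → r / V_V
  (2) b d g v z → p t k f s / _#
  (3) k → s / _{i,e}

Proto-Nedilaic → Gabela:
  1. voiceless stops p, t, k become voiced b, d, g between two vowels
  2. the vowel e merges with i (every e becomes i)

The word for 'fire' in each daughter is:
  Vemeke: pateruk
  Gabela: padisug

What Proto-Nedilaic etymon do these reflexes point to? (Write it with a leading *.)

Position 5: Vemeke has r, Gabela has s. Gabela preserves s here (none of its changes turn any other segment into s), so the proto-segment is *s.
Position 7: Vemeke has k, Gabela has g. Taking the neighbouring segments as reconstructed: Vemeke k could go back to *k or *g; Gabela g can only go back to *g — the one source consistent with every daughter is *g.
Continuing position by position gives *patesug; check it forward:
Vemeke: *patesug > paterug > pateruk  (by rhotacism, final devoicing)
Gabela: *patesug > padesug > padisug  (by intervocalic voicing, vowel merger)
No other proto-form is consistent with every reflex, so the reconstruction is *patesug.

*patesug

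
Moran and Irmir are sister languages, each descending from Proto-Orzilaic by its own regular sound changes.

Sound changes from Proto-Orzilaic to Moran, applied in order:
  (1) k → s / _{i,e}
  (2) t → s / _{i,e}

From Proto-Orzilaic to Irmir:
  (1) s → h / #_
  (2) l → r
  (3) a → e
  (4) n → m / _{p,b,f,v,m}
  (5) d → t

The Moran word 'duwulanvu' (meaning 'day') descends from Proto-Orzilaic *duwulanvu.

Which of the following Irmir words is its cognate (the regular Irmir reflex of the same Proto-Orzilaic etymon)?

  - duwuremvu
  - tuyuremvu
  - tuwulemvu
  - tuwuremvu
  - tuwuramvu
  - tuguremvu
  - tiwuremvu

tuwuremvu

Irmir: start from *duwulanvu.
  rule 1: no change — duwulanvu
  rule 2 (unconditioned shift): duwulanvu → duwuranvu
  rule 3 (vowel merger): duwuranvu → duwurenvu
  rule 4 (nasal place assimilation): duwurenvu → duwuremvu
  rule 5 (unconditioned shift): duwuremvu → tuwuremvu
  ⇒ Irmir tuwuremvu
Among the options, 'tuwuremvu' alone shows every Irmir change applied in order.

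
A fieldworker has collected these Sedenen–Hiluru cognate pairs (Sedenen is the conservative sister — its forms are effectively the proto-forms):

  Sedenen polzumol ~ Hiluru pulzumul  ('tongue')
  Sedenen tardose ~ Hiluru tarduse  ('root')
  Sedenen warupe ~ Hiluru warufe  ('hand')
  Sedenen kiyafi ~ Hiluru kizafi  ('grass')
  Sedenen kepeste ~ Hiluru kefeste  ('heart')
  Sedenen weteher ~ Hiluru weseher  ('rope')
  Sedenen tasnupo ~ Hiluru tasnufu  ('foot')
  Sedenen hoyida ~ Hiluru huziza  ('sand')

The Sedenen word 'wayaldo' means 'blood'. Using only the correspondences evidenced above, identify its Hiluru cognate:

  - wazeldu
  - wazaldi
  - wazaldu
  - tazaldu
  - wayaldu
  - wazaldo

wazaldu

kiyafi ~ kizafi — Sedenen y corresponds to Hiluru z between vowels (before a back vowel).
tasnupo ~ tasnufu — Sedenen o corresponds to Hiluru u word-finally.
Applying these to Sedenen 'wayaldo':
  wayaldo → wazaldo   (y→z between vowels (before a back vowel))
  wazaldo → wazaldu   (o→u word-finally)
So the Hiluru cognate is 'wazaldu'.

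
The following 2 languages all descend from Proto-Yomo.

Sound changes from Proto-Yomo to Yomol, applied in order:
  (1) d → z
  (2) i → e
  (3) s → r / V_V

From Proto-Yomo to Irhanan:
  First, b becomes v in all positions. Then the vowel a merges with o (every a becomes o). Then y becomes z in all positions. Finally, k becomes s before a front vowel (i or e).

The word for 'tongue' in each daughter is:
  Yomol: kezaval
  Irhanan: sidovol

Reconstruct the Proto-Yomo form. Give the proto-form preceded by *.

Position 6: Yomol has a, Irhanan has o. Yomol preserves a here (none of its changes turn any other segment into a), so the proto-segment is *a.
Position 4: Yomol has a, Irhanan has o. Yomol preserves a here (none of its changes turn any other segment into a), so the proto-segment is *a.
Position 1: Yomol has k, Irhanan has s. Yomol preserves k here (none of its changes turn any other segment into k), so the proto-segment is *k.
Verify the candidate proto-form against each daughter:
Yomol: start from *kidaval.
  rule 1 (unconditioned shift): kidaval → kizaval
  rule 2 (vowel merger): kizaval → kezaval
  rule 3: no change — kezaval
  ⇒ Yomol kezaval
Irhanan: *kidaval
  kidaval (rule 1 does not apply)
  kidaval → kidovol   [vowel merger]
  kidovol (rule 3 does not apply)
  kidovol → sidovol   [palatalisation]
  giving Irhanan sidovol.
No other proto-form is consistent with every reflex, so the reconstruction is *kidaval.

*kidaval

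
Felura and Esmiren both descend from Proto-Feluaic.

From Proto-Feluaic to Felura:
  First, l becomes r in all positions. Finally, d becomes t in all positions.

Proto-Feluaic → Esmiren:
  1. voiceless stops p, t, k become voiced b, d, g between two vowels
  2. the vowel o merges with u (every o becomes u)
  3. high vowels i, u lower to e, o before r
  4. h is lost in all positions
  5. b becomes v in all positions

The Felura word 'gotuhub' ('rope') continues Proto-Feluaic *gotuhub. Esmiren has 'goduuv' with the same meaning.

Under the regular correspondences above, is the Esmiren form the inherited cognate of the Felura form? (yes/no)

no

Derive the expected Esmiren reflex of *gotuhub:
Esmiren: *gotuhub
  gotuhub → goduhub   [intervocalic voicing]
  goduhub → guduhub   [vowel merger]
  guduhub (rule 3 does not apply)
  guduhub → guduub   [h-loss]
  guduub → guduuv   [unconditioned shift]
  giving Esmiren guduuv.
The regular Esmiren reflex would be 'guduuv', but the attested form is 'goduuv'. The correspondence is irregular, so they are not cognates (the Esmiren form has a different source).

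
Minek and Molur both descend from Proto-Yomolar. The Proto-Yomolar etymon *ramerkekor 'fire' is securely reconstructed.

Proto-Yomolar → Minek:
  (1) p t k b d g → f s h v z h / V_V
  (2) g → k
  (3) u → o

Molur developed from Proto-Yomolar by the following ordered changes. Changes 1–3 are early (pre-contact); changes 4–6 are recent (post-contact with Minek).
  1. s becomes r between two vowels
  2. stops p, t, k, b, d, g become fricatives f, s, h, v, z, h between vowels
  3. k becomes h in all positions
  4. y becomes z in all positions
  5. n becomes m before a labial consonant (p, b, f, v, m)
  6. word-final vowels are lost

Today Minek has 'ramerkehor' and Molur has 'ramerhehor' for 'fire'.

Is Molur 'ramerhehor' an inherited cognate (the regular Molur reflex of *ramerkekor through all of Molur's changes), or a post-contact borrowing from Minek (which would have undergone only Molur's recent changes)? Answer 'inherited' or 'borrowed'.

If inherited, *ramerkekor would pass through all of Molur's changes:
Molur: start from *ramerkekor.
  rule 1: no change — ramerkekor
  rule 2 (intervocalic lenition): ramerkekor → ramerkehor
  rule 3 (unconditioned shift): ramerkehor → ramerhehor
  rule 4: no change — ramerhehor
  rule 5: no change — ramerhehor
  rule 6: no change — ramerhehor
  ⇒ Molur ramerhehor
If borrowed from Minek 'ramerkehor' after the early changes, it would undergo only the recent ones:
  rule 4 (unconditioned shift): no change (ramerkehor)
  rule 5 (nasal place assimilation): no change (ramerkehor)
  rule 6 (apocope): no change (ramerkehor)
  ⇒ as a loan: ramerkehor
Molur 'ramerhehor' matches the inherited outcome exactly, so it is an inherited cognate, not a loan.

inherited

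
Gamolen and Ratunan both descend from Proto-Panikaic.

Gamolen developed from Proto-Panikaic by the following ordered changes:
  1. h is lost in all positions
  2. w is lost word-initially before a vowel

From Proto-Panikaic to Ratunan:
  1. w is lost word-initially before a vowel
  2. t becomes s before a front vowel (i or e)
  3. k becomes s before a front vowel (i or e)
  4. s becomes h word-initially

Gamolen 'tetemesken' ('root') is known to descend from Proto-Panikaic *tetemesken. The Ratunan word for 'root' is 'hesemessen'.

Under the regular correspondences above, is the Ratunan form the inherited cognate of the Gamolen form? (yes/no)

yes

Derive the expected Ratunan reflex of *tetemesken:
Ratunan: start from *tetemesken.
  rule 1: no change — tetemesken
  rule 2 (palatalisation): tetemesken → sesemesken
  rule 3 (palatalisation): sesemesken → sesemessen
  rule 4 (debuccalisation): sesemessen → hesemessen
  ⇒ Ratunan hesemessen
Ratunan 'hesemessen' matches the regular reflex exactly, so the pair is cognate.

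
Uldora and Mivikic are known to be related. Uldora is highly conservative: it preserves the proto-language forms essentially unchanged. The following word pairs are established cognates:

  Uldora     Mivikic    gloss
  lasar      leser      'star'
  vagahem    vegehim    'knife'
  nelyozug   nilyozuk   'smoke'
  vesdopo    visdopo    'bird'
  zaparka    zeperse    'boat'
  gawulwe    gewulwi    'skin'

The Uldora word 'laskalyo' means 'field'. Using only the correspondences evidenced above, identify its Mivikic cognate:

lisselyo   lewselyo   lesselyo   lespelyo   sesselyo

lasar ~ leser, vagahem ~ vegehim — Uldora a corresponds to Mivikic e after a consonant, before a consonant other than r, m, n, p, b, f, v.
zaparka ~ zeperse — Uldora k corresponds to Mivikic s after a consonant, before a back vowel.
Applying these to Uldora 'laskalyo':
  laskalyo → leskalyo   (a→e after a consonant, before a consonant other than r, m, n, p, b, f, v)
  leskalyo → lessalyo   (k→s after a consonant, before a back vowel)
  lessalyo → lesselyo   (a→e after a consonant, before a consonant other than r, m, n, p, b, f, v)
So the Mivikic cognate is 'lesselyo'.

lesselyo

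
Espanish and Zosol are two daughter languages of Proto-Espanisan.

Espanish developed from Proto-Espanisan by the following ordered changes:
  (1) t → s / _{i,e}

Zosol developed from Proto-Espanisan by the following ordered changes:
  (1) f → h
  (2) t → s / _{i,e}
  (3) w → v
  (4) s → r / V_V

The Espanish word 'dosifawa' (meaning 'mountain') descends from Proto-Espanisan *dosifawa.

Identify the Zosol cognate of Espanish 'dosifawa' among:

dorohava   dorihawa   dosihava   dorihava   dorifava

Zosol: start from *dosifawa.
  rule 1 (unconditioned shift): dosifawa → dosihawa
  rule 2: no change — dosihawa
  rule 3 (unconditioned shift): dosihawa → dosihava
  rule 4 (rhotacism): dosihava → dorihava
  ⇒ Zosol dorihava
The other candidates each miss or misapply at least one Zosol change.

dorihava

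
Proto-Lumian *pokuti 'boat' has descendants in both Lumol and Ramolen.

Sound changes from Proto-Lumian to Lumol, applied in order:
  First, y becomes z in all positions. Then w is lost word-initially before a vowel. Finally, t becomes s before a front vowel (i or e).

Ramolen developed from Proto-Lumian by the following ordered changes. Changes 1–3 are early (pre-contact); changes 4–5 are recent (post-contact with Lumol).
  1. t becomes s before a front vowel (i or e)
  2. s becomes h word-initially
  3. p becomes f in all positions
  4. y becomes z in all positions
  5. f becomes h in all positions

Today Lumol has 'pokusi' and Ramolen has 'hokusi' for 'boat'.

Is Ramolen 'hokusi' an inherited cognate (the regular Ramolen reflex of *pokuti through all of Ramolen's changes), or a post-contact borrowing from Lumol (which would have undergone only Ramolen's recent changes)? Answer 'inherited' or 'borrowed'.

inherited

If inherited, *pokuti would pass through all of Ramolen's changes:
Ramolen: start from *pokuti.
  rule 1 (palatalisation): pokuti → pokusi
  rule 2: no change — pokusi
  rule 3 (unconditioned shift): pokusi → fokusi
  rule 4: no change — fokusi
  rule 5 (unconditioned shift): fokusi → hokusi
  ⇒ Ramolen hokusi
If borrowed from Lumol 'pokusi' after the early changes, it would undergo only the recent ones:
  rule 4 (unconditioned shift): no change (pokusi)
  rule 5 (unconditioned shift): no change (pokusi)
  ⇒ as a loan: pokusi
Ramolen 'hokusi' matches the inherited outcome exactly, so it is an inherited cognate, not a loan.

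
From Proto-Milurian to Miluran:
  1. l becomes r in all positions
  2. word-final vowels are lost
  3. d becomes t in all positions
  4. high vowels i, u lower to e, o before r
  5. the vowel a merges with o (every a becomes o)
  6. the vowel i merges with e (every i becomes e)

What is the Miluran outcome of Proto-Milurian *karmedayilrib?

Miluran: *karmedayilrib
  karmedayilrib → karmedayirrib   [unconditioned shift]
  karmedayirrib (rule 2 does not apply)
  karmedayirrib → karmetayirrib   [unconditioned shift]
  karmetayirrib → karmetayerrib   [pre-rhotic lowering]
  karmetayerrib → kormetoyerrib   [vowel merger]
  kormetoyerrib → kormetoyerreb   [vowel merger]
  giving Miluran kormetoyerreb.

kormetoyerreb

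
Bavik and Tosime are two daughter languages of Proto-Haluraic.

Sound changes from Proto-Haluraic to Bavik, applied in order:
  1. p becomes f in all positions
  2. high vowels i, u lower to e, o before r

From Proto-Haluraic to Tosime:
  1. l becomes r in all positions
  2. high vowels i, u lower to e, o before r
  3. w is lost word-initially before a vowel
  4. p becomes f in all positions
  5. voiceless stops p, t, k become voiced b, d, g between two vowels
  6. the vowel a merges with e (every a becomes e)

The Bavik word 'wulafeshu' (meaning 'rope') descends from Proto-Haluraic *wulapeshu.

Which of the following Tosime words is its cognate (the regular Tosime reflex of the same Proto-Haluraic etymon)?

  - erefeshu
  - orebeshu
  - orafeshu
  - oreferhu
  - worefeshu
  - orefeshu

Tosime: start from *wulapeshu.
  rule 1 (unconditioned shift): wulapeshu → wurapeshu
  rule 2 (pre-rhotic lowering): wurapeshu → worapeshu
  rule 3 (glide loss): worapeshu → orapeshu
  rule 4 (unconditioned shift): orapeshu → orafeshu
  rule 5: no change — orafeshu
  rule 6 (vowel merger): orafeshu → orefeshu
  ⇒ Tosime orefeshu
Only 'orefeshu' matches the regular Tosime development of *wulapeshu.

orefeshu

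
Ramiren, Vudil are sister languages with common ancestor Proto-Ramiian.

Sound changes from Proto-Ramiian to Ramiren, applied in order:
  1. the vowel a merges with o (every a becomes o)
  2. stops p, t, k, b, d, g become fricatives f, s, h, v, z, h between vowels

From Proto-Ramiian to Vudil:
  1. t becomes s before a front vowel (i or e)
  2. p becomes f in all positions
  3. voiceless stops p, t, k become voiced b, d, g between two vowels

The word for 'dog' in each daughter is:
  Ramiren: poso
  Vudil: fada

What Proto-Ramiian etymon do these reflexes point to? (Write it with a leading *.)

Position 4: Ramiren has o, Vudil has a. Vudil preserves a here (none of its changes turn any other segment into a), so the proto-segment is *a.
Position 1: Ramiren has p, Vudil has f. Ramiren preserves p here (none of its changes turn any other segment into p), so the proto-segment is *p.
Position 3: Ramiren has s, Vudil has d. Taking the neighbouring segments as reconstructed: Ramiren s could go back to *t or *s; Vudil d could go back to *t or *d — the one source consistent with every daughter is *t.
This points to *pata. Verify forward in each daughter:
Ramiren: *pata
  pata → poto   [vowel merger]
  poto → poso   [intervocalic lenition]
  giving Ramiren poso.
Vudil: *pata
  pata (rule 1 does not apply)
  pata → fata   [unconditioned shift]
  fata → fada   [intervocalic voicing]
  giving Vudil fada.
*pata is the unique common source.

*pata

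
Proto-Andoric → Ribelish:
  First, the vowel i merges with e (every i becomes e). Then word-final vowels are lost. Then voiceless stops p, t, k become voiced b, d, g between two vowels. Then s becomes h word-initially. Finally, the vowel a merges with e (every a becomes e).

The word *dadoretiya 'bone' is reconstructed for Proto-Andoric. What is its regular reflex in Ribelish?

dedoredey

Ribelish: *dadoretiya
  dadoretiya → dadoreteya   [vowel merger]
  dadoreteya → dadoretey   [apocope]
  dadoretey → dadoredey   [intervocalic voicing]
  dadoredey (rule 4 does not apply)
  dadoredey → dedoredey   [vowel merger]
  giving Ribelish dedoredey.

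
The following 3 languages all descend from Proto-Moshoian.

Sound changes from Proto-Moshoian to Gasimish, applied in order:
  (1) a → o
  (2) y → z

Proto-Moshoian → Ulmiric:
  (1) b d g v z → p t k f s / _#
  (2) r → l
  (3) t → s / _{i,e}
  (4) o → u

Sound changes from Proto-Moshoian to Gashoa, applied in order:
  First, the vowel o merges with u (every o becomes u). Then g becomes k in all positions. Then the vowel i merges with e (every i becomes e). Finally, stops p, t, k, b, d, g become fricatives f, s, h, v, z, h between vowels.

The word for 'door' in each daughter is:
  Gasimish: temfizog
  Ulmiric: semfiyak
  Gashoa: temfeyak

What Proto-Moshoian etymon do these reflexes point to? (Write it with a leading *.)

*temfiyag

Position 6: Gasimish has z, Ulmiric has y, Gashoa has y. Ulmiric preserves y here (none of its changes turn any other segment into y), so the proto-segment is *y.
Position 5: Gasimish has i, Ulmiric has i, Gashoa has e. Gasimish preserves i here (none of its changes turn any other segment into i), so the proto-segment is *i.
Position 7: Gasimish has o, Ulmiric has a, Gashoa has a. Ulmiric preserves a here (none of its changes turn any other segment into a), so the proto-segment is *a.
Verify the candidate proto-form against each daughter:
Gasimish: *temfiyag
  temfiyag → temfiyog   [vowel merger]
  temfiyog → temfizog   [unconditioned shift]
  giving Gasimish temfizog.
Ulmiric: start from *temfiyag.
  rule 1 (final devoicing): temfiyag → temfiyak
  rule 2: no change — temfiyak
  rule 3 (palatalisation): temfiyak → semfiyak
  rule 4: no change — semfiyak
  ⇒ Ulmiric semfiyak
Gashoa: start from *temfiyag.
  rule 1: no change — temfiyag
  rule 2 (unconditioned shift): temfiyag → temfiyak
  rule 3 (vowel merger): temfiyak → temfeyak
  rule 4: no change — temfeyak
  ⇒ Gashoa temfeyak
No other proto-form is consistent with every reflex, so the reconstruction is *temfiyag.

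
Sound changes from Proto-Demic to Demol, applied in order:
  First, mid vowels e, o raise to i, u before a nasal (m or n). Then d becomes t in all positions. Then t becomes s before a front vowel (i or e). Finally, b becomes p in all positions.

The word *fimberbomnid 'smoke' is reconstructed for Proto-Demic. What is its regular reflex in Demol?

fimperpumnit

Demol: *fimberbomnid > fimberbumnid > fimberbumnit > fimperpumnit  (by pre-nasal raising, unconditioned shift, unconditioned shift)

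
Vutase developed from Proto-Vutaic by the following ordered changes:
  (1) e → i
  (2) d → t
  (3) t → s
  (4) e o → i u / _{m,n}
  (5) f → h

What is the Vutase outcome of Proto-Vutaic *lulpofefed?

lulpohihis

Vutase: *lulpofefed > lulpofifid > lulpofifit > lulpofifis > lulpohihis  (by vowel merger, unconditioned shift, unconditioned shift, unconditioned shift)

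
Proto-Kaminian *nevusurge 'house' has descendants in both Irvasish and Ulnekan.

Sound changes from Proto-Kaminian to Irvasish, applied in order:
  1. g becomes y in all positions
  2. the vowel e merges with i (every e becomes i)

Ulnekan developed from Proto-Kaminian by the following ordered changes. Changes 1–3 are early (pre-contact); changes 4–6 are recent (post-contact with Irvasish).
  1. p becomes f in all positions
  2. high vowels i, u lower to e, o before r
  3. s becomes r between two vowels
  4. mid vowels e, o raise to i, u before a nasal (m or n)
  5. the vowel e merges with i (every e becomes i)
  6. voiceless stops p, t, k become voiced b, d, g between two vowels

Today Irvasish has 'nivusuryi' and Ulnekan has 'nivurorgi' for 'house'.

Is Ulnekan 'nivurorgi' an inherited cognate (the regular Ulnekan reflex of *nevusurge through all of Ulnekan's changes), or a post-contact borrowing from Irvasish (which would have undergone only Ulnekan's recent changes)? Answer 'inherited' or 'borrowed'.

inherited

If inherited, *nevusurge would pass through all of Ulnekan's changes:
Ulnekan: *nevusurge
  nevusurge (rule 1 does not apply)
  nevusurge → nevusorge   [pre-rhotic lowering]
  nevusorge → nevurorge   [rhotacism]
  nevurorge (rule 4 does not apply)
  nevurorge → nivurorgi   [vowel merger]
  nivurorgi (rule 6 does not apply)
  giving Ulnekan nivurorgi.
If borrowed from Irvasish 'nivusuryi' after the early changes, it would undergo only the recent ones:
  rule 4 (pre-nasal raising): no change (nivusuryi)
  rule 5 (vowel merger): no change (nivusuryi)
  rule 6 (intervocalic voicing): no change (nivusuryi)
  ⇒ as a loan: nivusuryi
Ulnekan 'nivurorgi' matches the inherited outcome exactly, so it is an inherited cognate, not a loan.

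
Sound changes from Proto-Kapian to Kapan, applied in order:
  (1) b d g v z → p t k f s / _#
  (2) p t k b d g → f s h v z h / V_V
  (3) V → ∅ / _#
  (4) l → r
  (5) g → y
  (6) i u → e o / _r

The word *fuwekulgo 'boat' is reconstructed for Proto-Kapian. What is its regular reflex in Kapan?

fuwehory

Kapan: *fuwekulgo > fuwehulgo > fuwehulg > fuwehurg > fuwehury > fuwehory  (by intervocalic lenition, apocope, unconditioned shift, unconditioned shift, pre-rhotic lowering)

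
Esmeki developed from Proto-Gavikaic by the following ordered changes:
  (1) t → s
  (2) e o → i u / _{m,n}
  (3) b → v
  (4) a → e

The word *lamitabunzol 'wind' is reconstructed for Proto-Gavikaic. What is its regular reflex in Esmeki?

Esmeki: start from *lamitabunzol.
  rule 1 (unconditioned shift): lamitabunzol → lamisabunzol
  rule 2: no change — lamisabunzol
  rule 3 (unconditioned shift): lamisabunzol → lamisavunzol
  rule 4 (vowel merger): lamisavunzol → lemisevunzol
  ⇒ Esmeki lemisevunzol

lemisevunzol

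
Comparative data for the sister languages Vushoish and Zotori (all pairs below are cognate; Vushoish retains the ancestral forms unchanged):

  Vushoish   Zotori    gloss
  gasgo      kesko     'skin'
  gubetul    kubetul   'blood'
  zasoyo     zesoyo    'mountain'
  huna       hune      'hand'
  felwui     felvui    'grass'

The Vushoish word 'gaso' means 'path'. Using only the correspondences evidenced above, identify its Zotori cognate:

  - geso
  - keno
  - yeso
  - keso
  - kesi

keso

gasgo ~ kesko — Vushoish g corresponds to Zotori k word-initially before a back vowel.
gasgo ~ kesko, zasoyo ~ zesoyo — Vushoish a corresponds to Zotori e after a consonant, before a consonant other than r, m, n, p, b, f, v.
Applying these to Vushoish 'gaso':
  gaso → kaso   (g→k word-initially before a back vowel)
  kaso → keso   (a→e after a consonant, before a consonant other than r, m, n, p, b, f, v)
So the Zotori cognate is 'keso'.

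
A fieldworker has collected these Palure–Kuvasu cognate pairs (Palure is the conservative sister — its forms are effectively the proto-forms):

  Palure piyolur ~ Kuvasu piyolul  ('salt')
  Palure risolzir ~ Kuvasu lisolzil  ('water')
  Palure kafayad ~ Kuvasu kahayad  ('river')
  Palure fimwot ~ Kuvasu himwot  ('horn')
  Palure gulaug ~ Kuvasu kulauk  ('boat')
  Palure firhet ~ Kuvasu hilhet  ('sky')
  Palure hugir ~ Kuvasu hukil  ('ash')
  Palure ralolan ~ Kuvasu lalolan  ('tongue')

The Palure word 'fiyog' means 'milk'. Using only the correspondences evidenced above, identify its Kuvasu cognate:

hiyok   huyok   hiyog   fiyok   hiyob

fimwot ~ himwot, firhet ~ hilhet — Palure f corresponds to Kuvasu h word-initially before a front vowel.
gulaug ~ kulauk — Palure g corresponds to Kuvasu k word-finally.
Applying these to Palure 'fiyog':
  fiyog → hiyog   (f→h word-initially before a front vowel)
  hiyog → hiyok   (g→k word-finally)
So the Kuvasu cognate is 'hiyok'.

hiyok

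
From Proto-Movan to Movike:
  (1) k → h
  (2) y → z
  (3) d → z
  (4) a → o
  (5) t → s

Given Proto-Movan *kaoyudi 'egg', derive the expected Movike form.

hoozuzi

Movike: *kaoyudi > haoyudi > haozudi > haozuzi > hoozuzi  (by unconditioned shift, unconditioned shift, unconditioned shift, vowel merger)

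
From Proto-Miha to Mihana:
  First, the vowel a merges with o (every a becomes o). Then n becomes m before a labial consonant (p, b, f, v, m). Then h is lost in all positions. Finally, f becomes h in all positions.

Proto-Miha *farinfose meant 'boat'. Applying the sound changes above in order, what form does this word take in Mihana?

Mihana: start from *farinfose.
  rule 1 (vowel merger): farinfose → forinfose
  rule 2 (nasal place assimilation): forinfose → forimfose
  rule 3: no change — forimfose
  rule 4 (unconditioned shift): forimfose → horimhose
  ⇒ Mihana horimhose

horimhose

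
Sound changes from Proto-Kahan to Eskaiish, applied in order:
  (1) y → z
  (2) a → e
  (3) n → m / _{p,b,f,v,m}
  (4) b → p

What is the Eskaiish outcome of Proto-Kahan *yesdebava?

Eskaiish: start from *yesdebava.
  rule 1 (unconditioned shift): yesdebava → zesdebava
  rule 2 (vowel merger): zesdebava → zesdebeve
  rule 3: no change — zesdebeve
  rule 4 (unconditioned shift): zesdebeve → zesdepeve
  ⇒ Eskaiish zesdepeve

zesdepeve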